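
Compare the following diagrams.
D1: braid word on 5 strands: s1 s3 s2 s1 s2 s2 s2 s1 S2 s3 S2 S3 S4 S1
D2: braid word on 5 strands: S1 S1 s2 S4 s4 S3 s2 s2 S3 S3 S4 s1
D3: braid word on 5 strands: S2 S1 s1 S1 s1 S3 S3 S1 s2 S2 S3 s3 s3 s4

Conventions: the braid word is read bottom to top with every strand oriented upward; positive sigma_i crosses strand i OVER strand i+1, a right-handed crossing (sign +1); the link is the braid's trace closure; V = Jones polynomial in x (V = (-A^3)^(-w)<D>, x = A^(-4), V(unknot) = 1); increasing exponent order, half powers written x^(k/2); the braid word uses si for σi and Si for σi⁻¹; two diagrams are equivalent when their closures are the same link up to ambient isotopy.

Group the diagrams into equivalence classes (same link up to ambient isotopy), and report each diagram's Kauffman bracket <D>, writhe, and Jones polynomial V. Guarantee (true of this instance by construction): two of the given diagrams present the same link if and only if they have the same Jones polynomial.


grouping into links: {D1} | {D2} | {D3}
V(D1) = x - x^2 + 2x^3 - x^4 + x^5 - x^6  (w +4, c 14, <D> = -A^-12 + A^-8 - A^-4 + 2 - A^4 + A^8)
V(D2) = -x^-3 + 2x^-2 - 2x^-1 + 3 - 2x + 2x^2 - x^3  [12 crossings, <D> = -A^-18 + 2A^-14 - 2A^-10 + 3A^-6 - 2A^-2 + 2A^2 - A^6, w = -2]
V(D3) = 1  [14 crossings, <D> = A^-6, w = -2]
why: V(x) takes 3 values over 3 diagrams, fixing the grouping


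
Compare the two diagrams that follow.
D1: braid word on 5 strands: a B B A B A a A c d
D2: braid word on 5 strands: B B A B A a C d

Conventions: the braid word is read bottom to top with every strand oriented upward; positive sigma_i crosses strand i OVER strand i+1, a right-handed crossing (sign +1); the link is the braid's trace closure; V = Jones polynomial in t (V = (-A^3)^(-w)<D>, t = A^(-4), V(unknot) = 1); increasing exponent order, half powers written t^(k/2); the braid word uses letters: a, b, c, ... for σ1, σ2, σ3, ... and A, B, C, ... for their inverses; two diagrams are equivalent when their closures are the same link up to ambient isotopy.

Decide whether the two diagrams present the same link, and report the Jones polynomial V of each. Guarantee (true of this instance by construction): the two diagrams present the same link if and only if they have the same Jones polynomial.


equivalent: yes
V(D1) = -t^-4 + t^-3 + t^-1  (w -2, c 10, <D> = A^-2 + A^6 - A^10)
V(D2) = -t^-4 + t^-3 + t^-1  [8 crossings, <D> = A^-8 + 1 - A^4, w = -4]
key observation: Markov moves rewrite D1 (10 crossings) into D2 (8)


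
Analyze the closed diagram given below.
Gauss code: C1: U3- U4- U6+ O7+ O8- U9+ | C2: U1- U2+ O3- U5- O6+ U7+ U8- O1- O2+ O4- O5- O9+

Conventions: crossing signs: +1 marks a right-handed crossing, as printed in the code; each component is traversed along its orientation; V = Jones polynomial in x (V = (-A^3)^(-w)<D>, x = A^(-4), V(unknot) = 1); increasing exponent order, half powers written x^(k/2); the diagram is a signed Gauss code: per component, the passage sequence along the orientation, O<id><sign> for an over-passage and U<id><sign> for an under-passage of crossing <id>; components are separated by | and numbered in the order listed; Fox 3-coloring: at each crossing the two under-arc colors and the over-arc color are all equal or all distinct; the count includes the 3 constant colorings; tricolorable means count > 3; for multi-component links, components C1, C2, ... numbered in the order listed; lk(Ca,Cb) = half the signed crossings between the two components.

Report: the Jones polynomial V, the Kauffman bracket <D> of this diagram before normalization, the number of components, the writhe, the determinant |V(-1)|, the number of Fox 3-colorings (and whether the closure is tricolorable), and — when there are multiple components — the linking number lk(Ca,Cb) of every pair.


Jones polynomial: V(x) = -x^(-1/2) - x^(1/2)
<D> = A^-5 + A^-1; writhe -1
components 2, writhe -1 (9 crossings)
linking number lk(C1,C2) = 0
3-colorings: 9 of 3^9, det 0 — tricolorable
note: w = -1 shifts under R1 moves; the (-A^3)^(1) factor cancels that in V


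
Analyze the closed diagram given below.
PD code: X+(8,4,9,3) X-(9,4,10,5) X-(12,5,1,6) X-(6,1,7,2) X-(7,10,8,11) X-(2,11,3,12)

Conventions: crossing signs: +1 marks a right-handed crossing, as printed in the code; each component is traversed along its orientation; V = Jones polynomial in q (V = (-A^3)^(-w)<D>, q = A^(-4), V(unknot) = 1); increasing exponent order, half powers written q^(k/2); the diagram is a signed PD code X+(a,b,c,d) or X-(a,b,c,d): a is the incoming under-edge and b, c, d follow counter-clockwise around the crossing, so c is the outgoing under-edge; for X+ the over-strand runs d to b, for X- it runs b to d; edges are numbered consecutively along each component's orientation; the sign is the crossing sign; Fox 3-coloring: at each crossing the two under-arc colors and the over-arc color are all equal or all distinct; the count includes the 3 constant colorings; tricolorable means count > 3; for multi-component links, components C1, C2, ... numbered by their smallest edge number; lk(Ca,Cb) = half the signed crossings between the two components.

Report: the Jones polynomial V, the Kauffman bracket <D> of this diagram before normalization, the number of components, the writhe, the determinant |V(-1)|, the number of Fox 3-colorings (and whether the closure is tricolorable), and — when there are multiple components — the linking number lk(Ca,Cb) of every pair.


V(q) = -q^-4 + q^-3 + q^-1
bracket: A^-8 + 1 - A^4, w = -4
1 component, writhe -4, over 6 crossings
det 3, colorings 9 of 3^6 — tricolorable
observation: w = -4 shifts under R1 moves; the (-A^3)^(4) factor cancels that in V


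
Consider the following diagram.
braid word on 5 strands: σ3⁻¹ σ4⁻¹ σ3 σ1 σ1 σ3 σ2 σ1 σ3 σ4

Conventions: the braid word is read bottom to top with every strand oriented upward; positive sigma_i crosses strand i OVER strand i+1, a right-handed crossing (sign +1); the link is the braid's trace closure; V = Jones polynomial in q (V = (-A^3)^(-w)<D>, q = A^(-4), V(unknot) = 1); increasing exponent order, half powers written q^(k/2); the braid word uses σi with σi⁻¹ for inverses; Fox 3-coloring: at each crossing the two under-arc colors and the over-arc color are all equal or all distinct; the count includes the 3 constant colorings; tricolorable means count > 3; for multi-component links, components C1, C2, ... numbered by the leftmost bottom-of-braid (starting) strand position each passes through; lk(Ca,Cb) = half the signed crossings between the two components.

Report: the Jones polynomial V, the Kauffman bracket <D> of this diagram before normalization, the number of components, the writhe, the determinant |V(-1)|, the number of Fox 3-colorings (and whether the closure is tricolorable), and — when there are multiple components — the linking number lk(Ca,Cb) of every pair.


Jones polynomial: V(q) = q^2 + 2q^4 - 2q^5 + q^6 - 2q^7 + q^8
<D> = A^-14 - 2A^-10 + A^-6 - 2A^-2 + 2A^2 + A^10; writhe +6
components 1, writhe +6 (10 crossings)
3-colorings: 27 of 3^10, det 9 — tricolorable
note: w = +6 (over 10 crossings) is diagram-only; (-A^3)^(-6) removes it from V


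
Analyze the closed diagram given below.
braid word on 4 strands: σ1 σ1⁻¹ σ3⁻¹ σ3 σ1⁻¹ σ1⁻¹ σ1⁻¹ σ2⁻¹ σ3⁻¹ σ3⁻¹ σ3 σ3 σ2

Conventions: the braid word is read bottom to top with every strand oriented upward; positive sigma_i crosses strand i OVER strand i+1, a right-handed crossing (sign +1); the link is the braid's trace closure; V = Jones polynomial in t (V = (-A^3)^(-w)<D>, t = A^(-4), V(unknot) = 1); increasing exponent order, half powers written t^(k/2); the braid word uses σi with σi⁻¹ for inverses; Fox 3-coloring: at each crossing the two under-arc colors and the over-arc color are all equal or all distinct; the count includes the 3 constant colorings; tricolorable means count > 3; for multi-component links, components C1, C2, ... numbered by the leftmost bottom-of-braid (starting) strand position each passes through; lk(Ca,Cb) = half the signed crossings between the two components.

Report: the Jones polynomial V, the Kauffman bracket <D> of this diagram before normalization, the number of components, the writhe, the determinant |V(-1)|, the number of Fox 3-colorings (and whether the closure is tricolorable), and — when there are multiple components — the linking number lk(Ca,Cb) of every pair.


V(t) = -t^-5 - t^-4 + t^-3 + 2t^-2 + 2t^-1 + 1
bracket: -A^-9 - 2A^-5 - 2A^-1 - A^3 + A^7 + A^11, w = -3
3 components, writhe -3, over 13 crossings
lk(C1,C2) = 0
linking number lk(C1,C3) = 0
lk(C2,C3): 0
det 0, colorings 81 of 3^13 — tricolorable
observation: |V(-1)| = 0: so tricolorable, since 3 divides 0


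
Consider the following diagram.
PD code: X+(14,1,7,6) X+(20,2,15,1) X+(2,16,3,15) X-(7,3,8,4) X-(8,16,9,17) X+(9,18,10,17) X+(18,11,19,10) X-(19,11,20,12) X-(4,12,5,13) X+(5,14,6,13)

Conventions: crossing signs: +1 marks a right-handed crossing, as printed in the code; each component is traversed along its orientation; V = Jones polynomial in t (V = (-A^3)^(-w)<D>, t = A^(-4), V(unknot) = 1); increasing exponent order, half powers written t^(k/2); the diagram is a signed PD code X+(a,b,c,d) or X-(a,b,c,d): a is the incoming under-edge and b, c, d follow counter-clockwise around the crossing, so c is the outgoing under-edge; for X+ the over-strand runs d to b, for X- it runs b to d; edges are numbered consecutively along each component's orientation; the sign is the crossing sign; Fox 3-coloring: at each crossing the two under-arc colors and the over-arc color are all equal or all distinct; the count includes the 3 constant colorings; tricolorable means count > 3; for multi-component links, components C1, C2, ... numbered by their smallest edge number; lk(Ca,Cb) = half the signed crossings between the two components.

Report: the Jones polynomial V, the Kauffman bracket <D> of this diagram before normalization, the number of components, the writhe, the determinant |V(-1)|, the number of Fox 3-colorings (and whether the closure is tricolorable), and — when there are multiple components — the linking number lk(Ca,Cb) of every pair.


V(t) = 1 + t + t^2 + t^3
bracket: A^-6 + A^-2 + A^2 + A^6, w = +2
3 components, writhe +2, over 10 crossings
lk(C1,C2) = 0
linking number lk(C1,C3) = +1
lk(C2,C3): 0
det 0, colorings 9 of 3^10 — tricolorable
observation: summing lk over 3 pairs gives +1


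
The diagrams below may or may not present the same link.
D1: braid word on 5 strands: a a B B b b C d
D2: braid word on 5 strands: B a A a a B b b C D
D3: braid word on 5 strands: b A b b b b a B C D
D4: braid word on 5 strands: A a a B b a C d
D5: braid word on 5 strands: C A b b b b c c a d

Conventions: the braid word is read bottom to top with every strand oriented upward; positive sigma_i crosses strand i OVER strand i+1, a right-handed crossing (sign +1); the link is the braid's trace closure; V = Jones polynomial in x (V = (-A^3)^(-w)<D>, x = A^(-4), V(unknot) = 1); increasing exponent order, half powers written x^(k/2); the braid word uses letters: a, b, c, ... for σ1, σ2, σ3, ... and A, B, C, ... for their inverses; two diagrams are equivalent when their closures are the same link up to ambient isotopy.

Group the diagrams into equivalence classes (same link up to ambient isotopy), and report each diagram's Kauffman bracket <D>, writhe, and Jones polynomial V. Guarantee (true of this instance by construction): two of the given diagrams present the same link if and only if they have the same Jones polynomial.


equivalence classes: {D1, D2, D4} | {D3, D5}
D1 (bracket A^-6 + A^-2 + A^2 + A^6; 8 crossings at w = +2): V = 1 + x + x^2 + x^3
V(D2) = 1 + x + x^2 + x^3  [10 crossings, <D> = A^-12 + A^-8 + A^-4 + 1, w = 0]
D3 (bracket A^-18 + A^-6 + A^-2 + A^2; 10 crossings at w = +2): V = x + x^2 + x^3 + x^6
V(D4) = 1 + x + x^2 + x^3  (w +2, c 8, <D> = A^-6 + A^-2 + A^2 + A^6)
V(D5) = x + x^2 + x^3 + x^6  (w +6, c 10, <D> = A^-6 + A^6 + A^10 + A^14)
key observation: 2 classes among 5 diagrams; unequal V(x) rules out equality


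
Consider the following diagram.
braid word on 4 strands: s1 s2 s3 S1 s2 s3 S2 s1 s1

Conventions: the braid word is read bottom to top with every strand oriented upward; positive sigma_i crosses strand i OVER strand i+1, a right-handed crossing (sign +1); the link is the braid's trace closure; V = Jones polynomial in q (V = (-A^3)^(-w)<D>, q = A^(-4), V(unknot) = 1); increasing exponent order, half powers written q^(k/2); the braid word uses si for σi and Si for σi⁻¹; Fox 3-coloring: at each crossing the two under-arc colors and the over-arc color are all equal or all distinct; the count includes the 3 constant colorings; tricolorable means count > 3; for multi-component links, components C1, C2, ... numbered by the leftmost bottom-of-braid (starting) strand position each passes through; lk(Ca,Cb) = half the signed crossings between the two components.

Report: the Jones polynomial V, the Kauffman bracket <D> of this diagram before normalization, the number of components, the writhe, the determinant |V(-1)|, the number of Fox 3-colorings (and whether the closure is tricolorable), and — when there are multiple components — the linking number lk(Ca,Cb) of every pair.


Jones polynomial: V(q) = q - q^2 + 2q^3 - q^4 + q^5 - q^6
<D> = A^-9 - A^-5 + A^-1 - 2A^3 + A^7 - A^11; writhe +5
components 1, writhe +5 (9 crossings)
3-colorings: 3 of 3^9, det 7 — not tricolorable
note: det 7 = |V(-1)|; not divisible by 3, so not tricolorable


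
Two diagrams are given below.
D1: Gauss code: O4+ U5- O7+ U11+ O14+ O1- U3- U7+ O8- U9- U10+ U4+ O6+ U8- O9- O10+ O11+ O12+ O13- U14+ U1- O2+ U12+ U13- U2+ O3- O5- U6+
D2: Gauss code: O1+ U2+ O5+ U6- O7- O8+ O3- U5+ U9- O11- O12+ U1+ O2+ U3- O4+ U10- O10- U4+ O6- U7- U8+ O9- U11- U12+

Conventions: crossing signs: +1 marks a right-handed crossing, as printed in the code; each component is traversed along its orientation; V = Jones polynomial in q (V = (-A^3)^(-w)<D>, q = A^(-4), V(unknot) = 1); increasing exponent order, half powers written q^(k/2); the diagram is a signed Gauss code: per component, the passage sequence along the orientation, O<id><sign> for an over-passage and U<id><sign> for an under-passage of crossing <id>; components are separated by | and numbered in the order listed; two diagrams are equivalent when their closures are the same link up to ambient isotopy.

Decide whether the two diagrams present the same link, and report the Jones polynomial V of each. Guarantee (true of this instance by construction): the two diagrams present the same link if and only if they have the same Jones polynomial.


equivalent: yes
D1 (bracket A^-2 - A^2 + A^6 - A^10 + A^14; 14 crossings at w = +2): V = q^-2 - q^-1 + 1 - q + q^2
V(D2) = q^-2 - q^-1 + 1 - q + q^2  (w 0, c 12, <D> = A^-8 - A^-4 + 1 - A^4 + A^8)
key observation: Reidemeister moves carry D1 (14 crossings) to D2 (12)


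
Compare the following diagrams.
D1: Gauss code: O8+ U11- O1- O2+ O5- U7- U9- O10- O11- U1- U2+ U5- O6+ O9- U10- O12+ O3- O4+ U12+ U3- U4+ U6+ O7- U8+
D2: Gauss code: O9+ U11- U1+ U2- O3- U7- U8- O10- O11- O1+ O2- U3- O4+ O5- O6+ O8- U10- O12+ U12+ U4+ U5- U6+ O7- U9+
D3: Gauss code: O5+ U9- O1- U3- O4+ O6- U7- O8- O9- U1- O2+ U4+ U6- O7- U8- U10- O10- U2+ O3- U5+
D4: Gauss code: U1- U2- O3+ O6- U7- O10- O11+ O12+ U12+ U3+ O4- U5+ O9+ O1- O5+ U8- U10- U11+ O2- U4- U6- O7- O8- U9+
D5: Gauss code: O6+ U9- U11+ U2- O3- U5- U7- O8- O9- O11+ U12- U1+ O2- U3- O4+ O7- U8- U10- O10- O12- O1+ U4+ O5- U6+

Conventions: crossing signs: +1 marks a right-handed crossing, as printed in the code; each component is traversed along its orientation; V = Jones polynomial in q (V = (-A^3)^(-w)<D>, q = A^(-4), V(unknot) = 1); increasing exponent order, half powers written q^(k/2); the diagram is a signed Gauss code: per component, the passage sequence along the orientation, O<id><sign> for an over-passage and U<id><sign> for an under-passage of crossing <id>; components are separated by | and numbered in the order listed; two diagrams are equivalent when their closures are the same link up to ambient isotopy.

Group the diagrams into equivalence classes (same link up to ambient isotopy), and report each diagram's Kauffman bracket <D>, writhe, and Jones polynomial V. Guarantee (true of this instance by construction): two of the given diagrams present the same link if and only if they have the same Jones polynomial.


grouping into links: {D1, D2, D3, D4, D5}
V(D1) = -q^-6 + q^-5 - q^-4 + 2q^-3 - q^-2 + q^-1  (w -2, c 12, <D> = A^-2 - A^2 + 2A^6 - A^10 + A^14 - A^18)
V(D2) = -q^-6 + q^-5 - q^-4 + 2q^-3 - q^-2 + q^-1  [12 crossings, <D> = A^-2 - A^2 + 2A^6 - A^10 + A^14 - A^18, w = -2]
D3 (bracket A^-8 - A^-4 + 2 - A^4 + A^8 - A^12; 10 crossings at w = -4): V = -q^-6 + q^-5 - q^-4 + 2q^-3 - q^-2 + q^-1
V(D4) = -q^-6 + q^-5 - q^-4 + 2q^-3 - q^-2 + q^-1  [12 crossings, <D> = A^-2 - A^2 + 2A^6 - A^10 + A^14 - A^18, w = -2]
V(D5) = -q^-6 + q^-5 - q^-4 + 2q^-3 - q^-2 + q^-1  [12 crossings, <D> = A^-8 - A^-4 + 2 - A^4 + A^8 - A^12, w = -4]
key observation: one V(q) for all 5 diagrams — one class (guaranteed)


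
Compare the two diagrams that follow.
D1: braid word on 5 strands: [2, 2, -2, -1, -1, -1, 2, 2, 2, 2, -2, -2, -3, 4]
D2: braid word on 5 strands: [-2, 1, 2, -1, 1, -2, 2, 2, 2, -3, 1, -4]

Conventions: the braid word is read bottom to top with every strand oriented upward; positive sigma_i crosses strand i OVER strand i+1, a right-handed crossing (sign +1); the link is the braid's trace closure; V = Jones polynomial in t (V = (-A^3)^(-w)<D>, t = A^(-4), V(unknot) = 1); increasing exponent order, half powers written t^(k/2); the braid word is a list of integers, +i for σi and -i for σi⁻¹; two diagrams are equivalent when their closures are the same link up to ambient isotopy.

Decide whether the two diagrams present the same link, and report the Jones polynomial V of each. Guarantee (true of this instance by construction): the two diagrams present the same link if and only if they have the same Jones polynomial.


equivalent: no
V(D1) = -t^-3 + t^-2 - t^-1 + 3 - t + t^2 - t^3  (w 0, c 14, <D> = -A^-12 + A^-8 - A^-4 + 3 - A^4 + A^8 - A^12)
V(D2) = t - t^2 + 2t^3 - t^4 + t^5 - t^6  [12 crossings, <D> = -A^-18 + A^-14 - A^-10 + 2A^-6 - A^-2 + A^2, w = +2]
key observation: 2 values of V(t) split the 2 diagrams


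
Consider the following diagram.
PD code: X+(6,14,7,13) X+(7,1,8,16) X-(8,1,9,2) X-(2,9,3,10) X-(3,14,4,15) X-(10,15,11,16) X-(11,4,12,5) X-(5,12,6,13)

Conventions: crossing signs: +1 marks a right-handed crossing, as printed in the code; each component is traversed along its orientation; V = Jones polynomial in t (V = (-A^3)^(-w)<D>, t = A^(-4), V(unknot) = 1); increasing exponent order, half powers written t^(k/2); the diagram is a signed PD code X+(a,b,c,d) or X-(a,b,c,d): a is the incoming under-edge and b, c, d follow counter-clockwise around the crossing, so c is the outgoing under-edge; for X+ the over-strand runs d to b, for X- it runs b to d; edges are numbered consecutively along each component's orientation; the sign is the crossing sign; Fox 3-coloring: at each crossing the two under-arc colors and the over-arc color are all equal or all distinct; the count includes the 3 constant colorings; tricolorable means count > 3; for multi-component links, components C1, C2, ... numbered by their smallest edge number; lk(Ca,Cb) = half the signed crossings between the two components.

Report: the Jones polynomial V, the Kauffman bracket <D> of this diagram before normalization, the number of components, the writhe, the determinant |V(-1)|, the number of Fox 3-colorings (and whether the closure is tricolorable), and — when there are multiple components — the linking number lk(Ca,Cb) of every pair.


V = -t^-4 + t^-3 + t^-1
<D> = A^-8 + 1 - A^4 (w = -4)
1 component over 8 crossings, w = -4
9 Fox colorings among 3^8, |V(-1)| = 3: tricolorable
why: V spans 3 powers of t: at least 3 crossings in any diagram


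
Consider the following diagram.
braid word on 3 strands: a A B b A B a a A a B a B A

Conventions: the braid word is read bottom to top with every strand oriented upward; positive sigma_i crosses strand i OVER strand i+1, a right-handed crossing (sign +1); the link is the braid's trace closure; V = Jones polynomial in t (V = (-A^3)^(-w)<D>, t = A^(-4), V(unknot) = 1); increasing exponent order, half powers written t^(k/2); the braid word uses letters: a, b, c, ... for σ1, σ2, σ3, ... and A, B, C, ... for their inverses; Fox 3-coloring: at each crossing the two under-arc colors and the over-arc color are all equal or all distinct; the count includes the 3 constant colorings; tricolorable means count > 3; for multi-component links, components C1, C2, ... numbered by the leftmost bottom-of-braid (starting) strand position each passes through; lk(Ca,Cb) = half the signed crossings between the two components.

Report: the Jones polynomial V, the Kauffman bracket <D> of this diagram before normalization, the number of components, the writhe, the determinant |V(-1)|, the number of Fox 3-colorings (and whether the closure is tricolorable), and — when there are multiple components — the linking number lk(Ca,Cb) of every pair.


V(t) = -t^-5 + t^-4 - t^-3 + 2t^-2 - t^-1 + 2 - t
bracket: -A^-10 + 2A^-6 - A^-2 + 2A^2 - A^6 + A^10 - A^14, w = -2
1 component, writhe -2, over 14 crossings
det 9, colorings 9 of 3^14 — tricolorable
observation: w = -2 shifts under R1 moves; the (-A^3)^(2) factor cancels that in V


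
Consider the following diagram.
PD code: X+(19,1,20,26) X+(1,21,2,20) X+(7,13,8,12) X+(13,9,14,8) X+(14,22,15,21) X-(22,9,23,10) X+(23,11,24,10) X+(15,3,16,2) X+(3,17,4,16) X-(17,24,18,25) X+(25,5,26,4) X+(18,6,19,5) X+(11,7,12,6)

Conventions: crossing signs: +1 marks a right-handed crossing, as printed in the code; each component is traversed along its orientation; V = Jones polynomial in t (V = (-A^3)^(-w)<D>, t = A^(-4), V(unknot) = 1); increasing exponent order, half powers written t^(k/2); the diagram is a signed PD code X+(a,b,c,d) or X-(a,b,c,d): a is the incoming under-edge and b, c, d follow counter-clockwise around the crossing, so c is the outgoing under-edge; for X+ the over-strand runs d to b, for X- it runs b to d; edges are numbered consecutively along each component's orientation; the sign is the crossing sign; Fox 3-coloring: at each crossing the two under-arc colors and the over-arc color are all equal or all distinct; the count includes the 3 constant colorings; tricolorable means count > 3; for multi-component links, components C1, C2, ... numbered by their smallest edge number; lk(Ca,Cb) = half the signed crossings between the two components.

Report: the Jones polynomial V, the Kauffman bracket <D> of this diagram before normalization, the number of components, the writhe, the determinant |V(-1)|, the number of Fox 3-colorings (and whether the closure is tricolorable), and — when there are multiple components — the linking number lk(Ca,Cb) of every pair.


V = t^3 + 2t^5 - 2t^6 + 2t^7 - 3t^8 + 2t^9 - 2t^10 + t^11
<D> = -A^-17 + 2A^-13 - 2A^-9 + 3A^-5 - 2A^-1 + 2A^3 - 2A^7 - A^15 (w = +9)
1 component over 13 crossings, w = +9
9 Fox colorings among 3^13, |V(-1)| = 15: tricolorable
why: the span of V is 8, forcing >= 8 crossings in any diagram


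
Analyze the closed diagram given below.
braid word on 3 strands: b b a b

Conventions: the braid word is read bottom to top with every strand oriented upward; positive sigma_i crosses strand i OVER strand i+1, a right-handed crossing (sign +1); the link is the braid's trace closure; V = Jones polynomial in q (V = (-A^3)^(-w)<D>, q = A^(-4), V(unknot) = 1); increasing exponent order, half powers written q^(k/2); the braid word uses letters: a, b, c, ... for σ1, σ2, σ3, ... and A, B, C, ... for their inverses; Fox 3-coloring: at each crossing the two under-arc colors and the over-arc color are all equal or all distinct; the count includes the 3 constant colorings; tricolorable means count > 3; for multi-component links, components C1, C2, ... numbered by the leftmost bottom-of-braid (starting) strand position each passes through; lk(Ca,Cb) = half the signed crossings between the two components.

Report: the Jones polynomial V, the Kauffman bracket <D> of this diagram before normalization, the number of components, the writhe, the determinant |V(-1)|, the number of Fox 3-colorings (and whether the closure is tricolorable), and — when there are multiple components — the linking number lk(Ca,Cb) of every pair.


V(q) = q + q^3 - q^4
bracket: -A^-4 + 1 + A^8, w = +4
1 component, writhe +4, over 4 crossings
det 3, colorings 9 of 3^4 — tricolorable
observation: the span of V is 3, forcing >= 3 crossings in any diagram


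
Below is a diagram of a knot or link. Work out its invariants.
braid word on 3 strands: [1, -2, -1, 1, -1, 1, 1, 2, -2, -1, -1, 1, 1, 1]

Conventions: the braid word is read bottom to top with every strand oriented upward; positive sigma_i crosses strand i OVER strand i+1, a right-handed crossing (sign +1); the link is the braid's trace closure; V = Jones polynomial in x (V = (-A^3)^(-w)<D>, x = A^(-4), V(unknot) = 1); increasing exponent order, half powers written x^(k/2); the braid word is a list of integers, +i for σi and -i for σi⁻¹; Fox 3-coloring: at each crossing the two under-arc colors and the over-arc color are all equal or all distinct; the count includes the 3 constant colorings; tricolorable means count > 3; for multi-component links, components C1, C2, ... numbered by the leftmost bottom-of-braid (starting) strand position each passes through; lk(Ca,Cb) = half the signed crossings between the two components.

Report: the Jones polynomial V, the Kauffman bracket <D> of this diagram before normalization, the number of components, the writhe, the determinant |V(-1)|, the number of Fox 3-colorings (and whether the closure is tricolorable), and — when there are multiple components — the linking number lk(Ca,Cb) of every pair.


Jones polynomial: V(x) = x + x^3 - x^4
<D> = -A^-10 + A^-6 + A^2; writhe +2
components 1, writhe +2 (14 crossings)
3-colorings: 9 of 3^14, det 3 — tricolorable
note: V spans 3 powers of x: at least 3 crossings in any diagram


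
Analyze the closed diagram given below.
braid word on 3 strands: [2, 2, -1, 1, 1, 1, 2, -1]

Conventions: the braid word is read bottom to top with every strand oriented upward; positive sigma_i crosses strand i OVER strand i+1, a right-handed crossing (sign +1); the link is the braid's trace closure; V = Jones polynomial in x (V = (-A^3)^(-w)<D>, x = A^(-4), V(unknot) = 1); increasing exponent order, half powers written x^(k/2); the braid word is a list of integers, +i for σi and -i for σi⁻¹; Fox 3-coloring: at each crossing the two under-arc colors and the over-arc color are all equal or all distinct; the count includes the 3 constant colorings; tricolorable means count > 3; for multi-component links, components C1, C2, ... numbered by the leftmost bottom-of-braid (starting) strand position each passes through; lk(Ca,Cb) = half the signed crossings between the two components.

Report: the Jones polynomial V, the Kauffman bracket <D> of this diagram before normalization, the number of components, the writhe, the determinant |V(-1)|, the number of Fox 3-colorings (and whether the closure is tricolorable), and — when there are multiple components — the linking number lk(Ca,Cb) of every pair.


V(x) = x - x^2 + 2x^3 - x^4 + x^5 - x^6
bracket: -A^-12 + A^-8 - A^-4 + 2 - A^4 + A^8, w = +4
1 component, writhe +4, over 8 crossings
det 7, colorings 3 of 3^8 — not tricolorable
observation: the span of V is 5, forcing >= 5 crossings in any diagram


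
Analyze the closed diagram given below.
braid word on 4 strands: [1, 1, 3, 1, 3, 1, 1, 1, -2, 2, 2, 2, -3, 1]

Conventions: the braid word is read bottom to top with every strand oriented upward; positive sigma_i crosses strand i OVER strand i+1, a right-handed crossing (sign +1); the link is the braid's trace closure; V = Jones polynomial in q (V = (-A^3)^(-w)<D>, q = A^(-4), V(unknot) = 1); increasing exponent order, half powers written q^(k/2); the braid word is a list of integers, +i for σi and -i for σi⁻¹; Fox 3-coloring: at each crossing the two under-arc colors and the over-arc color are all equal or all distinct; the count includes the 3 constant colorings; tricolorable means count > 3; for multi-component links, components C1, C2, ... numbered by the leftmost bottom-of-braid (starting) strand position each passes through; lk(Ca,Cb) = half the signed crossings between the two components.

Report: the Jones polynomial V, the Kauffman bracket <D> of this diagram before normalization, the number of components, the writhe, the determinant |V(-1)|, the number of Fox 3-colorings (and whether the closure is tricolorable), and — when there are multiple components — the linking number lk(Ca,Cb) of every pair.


V(q) = -q^(7/2) - 2q^(11/2) + q^(13/2) - 2q^(15/2) + 2q^(17/2) - 2q^(19/2) + 2q^(21/2) - q^(23/2) + q^(25/2)
bracket: A^-20 - A^-16 + 2A^-12 - 2A^-8 + 2A^-4 - 2 + A^4 - 2A^8 - A^16, w = +10
2 components, writhe +10, over 14 crossings
lk(C1,C2) = +1
det 14, colorings 3 of 3^14 — not tricolorable
observation: the span of V is 9, within the link bound 14 + 2 - 1


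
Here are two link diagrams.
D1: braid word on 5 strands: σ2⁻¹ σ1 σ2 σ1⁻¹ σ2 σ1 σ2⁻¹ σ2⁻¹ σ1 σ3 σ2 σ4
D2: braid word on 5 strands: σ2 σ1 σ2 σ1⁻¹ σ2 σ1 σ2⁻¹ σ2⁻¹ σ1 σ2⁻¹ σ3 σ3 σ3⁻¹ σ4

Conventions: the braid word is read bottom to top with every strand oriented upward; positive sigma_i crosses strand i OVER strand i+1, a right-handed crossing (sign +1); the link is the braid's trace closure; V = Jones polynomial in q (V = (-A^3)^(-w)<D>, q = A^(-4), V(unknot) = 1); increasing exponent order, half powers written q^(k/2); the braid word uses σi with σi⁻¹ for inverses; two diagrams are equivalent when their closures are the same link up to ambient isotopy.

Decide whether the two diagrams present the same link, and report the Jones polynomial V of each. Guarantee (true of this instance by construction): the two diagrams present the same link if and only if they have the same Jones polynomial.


same link: yes
V(D1) = -q^-1 + 2 - q + 2q^2 - q^3 + q^4 - q^5  [12 crossings, <D> = -A^-8 + A^-4 - 1 + 2A^4 - A^8 + 2A^12 - A^16, w = +4]
V(D2) = -q^-1 + 2 - q + 2q^2 - q^3 + q^4 - q^5  (w +4, c 14, <D> = -A^-8 + A^-4 - 1 + 2A^4 - A^8 + 2A^12 - A^16)
note: Markov moves rewrite D1 (12 crossings) into D2 (14)


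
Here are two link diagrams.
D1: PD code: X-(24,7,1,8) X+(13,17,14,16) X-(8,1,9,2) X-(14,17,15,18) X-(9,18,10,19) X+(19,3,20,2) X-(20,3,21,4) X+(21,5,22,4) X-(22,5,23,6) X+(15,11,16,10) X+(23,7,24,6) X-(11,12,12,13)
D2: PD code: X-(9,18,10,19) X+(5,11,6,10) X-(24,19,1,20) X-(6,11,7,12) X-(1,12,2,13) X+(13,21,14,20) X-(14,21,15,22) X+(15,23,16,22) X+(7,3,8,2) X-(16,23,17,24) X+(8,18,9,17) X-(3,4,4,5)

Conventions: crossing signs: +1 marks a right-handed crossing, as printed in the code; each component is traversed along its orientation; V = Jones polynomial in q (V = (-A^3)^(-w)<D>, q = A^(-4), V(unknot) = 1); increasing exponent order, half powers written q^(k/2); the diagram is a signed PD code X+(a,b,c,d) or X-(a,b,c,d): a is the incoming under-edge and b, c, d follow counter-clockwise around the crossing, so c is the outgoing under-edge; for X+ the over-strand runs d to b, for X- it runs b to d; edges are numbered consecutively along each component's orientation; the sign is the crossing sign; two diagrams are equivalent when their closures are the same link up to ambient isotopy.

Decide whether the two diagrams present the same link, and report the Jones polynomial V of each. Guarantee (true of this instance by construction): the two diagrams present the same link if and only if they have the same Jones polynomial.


equivalent: yes
V(D1) = 1  (w -2, c 12, <D> = A^-6)
V(D2) = 1  [12 crossings, <D> = A^-6, w = -2]
key observation: Reidemeister moves carry D1 (12 crossings) to D2 (12)


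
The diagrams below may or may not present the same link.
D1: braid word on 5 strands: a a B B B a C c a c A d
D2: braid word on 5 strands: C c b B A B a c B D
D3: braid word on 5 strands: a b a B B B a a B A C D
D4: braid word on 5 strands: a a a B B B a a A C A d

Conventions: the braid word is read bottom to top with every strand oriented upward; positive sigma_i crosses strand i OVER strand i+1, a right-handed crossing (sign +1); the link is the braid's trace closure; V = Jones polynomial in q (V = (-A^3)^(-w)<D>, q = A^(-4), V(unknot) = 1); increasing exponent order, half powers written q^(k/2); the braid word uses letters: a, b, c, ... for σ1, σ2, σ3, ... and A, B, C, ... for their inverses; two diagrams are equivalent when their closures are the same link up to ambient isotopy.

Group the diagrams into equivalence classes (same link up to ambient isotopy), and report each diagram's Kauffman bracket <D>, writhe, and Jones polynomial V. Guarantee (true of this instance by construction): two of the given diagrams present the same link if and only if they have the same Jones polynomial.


equivalence classes: {D1, D3, D4} | {D2}
D1 (bracket -A^-6 + A^-2 - A^2 + 3A^6 - A^10 + A^14 - A^18; 12 crossings at w = +2): V = -q^-3 + q^-2 - q^-1 + 3 - q + q^2 - q^3
V(D2) = 1  [10 crossings, <D> = A^-6, w = -2]
V(D3) = -q^-3 + q^-2 - q^-1 + 3 - q + q^2 - q^3  [12 crossings, <D> = -A^-18 + A^-14 - A^-10 + 3A^-6 - A^-2 + A^2 - A^6, w = -2]
V(D4) = -q^-3 + q^-2 - q^-1 + 3 - q + q^2 - q^3  [12 crossings, <D> = -A^-12 + A^-8 - A^-4 + 3 - A^4 + A^8 - A^12, w = 0]
key observation: 2 values of V(q) split the 4 diagrams


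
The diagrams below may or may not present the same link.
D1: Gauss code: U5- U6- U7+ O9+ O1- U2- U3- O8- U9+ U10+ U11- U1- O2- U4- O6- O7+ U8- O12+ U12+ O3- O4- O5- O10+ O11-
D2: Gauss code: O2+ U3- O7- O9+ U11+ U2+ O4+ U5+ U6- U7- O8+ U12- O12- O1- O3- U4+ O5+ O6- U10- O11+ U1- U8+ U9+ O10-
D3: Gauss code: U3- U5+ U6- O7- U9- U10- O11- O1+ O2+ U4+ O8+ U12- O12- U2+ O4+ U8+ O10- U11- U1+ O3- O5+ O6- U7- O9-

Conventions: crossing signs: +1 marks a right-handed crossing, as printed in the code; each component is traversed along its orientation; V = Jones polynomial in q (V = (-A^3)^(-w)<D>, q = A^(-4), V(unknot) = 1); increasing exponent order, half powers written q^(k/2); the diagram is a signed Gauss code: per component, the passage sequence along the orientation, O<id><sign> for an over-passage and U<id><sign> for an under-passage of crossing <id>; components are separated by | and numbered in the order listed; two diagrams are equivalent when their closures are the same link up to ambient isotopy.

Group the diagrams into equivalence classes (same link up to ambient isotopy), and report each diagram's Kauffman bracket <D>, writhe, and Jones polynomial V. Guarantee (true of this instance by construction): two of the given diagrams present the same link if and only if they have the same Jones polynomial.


equivalence classes: {D1} | {D2} | {D3}
D1 (bracket A^-8 + 1 - A^4; 12 crossings at w = -4): V = -q^-4 + q^-3 + q^-1
V(D2) = q^-2 - q^-1 + 2 - 2q + q^2 - q^3 + q^4  [12 crossings, <D> = A^-16 - A^-12 + A^-8 - 2A^-4 + 2 - A^4 + A^8, w = 0]
V(D3) = -q^-3 + q^-2 - q^-1 + 3 - q + q^2 - q^3  [12 crossings, <D> = -A^-18 + A^-14 - A^-10 + 3A^-6 - A^-2 + A^2 - A^6, w = -2]
key observation: 3 classes among 3 diagrams; unequal V(q) rules out equality


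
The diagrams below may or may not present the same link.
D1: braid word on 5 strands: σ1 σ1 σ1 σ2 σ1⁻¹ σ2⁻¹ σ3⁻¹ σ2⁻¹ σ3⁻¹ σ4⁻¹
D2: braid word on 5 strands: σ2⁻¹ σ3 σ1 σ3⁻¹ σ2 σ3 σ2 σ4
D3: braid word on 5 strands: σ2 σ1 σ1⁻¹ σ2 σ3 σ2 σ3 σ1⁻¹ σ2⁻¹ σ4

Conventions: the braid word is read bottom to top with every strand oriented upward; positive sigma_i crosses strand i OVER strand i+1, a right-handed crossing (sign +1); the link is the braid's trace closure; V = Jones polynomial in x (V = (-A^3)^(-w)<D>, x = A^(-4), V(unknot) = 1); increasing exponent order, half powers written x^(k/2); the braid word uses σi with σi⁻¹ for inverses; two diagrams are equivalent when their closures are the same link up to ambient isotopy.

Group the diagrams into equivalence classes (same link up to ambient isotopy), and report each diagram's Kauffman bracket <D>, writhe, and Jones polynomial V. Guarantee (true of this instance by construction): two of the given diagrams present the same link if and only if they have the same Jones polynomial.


equivalence classes: {D1} | {D2} | {D3}
D1 (bracket -A^-18 + 2A^-14 - 2A^-10 + 3A^-6 - 2A^-2 + 2A^2 - A^6; 10 crossings at w = -2): V = -x^-3 + 2x^-2 - 2x^-1 + 3 - 2x + 2x^2 - x^3
V(D2) = 1  (w +4, c 8, <D> = A^12)
D3 (bracket -A^-4 + 1 + A^8; 10 crossings at w = +4): V = x + x^3 - x^4
key observation: comparing 3 Jones polynomials yields 3 groups


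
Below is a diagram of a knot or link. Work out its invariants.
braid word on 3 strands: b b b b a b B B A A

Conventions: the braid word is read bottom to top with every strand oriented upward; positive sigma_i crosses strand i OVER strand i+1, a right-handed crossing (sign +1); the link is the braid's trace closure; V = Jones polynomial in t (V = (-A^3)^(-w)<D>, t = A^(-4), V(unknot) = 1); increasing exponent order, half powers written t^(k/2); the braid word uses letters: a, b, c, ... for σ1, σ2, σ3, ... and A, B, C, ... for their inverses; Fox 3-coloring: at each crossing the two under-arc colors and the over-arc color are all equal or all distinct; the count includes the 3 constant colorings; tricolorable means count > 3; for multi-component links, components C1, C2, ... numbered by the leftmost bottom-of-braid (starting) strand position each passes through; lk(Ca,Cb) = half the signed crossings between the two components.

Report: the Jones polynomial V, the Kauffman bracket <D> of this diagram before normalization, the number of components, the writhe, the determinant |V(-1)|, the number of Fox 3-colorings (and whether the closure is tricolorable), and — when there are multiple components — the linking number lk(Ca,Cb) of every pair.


Jones polynomial: V(t) = t^-1 - 1 + 2t - 2t^2 + 2t^3 - 2t^4 + t^5
<D> = A^-14 - 2A^-10 + 2A^-6 - 2A^-2 + 2A^2 - A^6 + A^10; writhe +2
components 1, writhe +2 (10 crossings)
3-colorings: 3 of 3^10, det 11 — not tricolorable
note: inverse pairs cancel, leaving σ2 σ2 σ2 σ2 σ1 σ2⁻¹ σ1⁻¹ σ1⁻¹


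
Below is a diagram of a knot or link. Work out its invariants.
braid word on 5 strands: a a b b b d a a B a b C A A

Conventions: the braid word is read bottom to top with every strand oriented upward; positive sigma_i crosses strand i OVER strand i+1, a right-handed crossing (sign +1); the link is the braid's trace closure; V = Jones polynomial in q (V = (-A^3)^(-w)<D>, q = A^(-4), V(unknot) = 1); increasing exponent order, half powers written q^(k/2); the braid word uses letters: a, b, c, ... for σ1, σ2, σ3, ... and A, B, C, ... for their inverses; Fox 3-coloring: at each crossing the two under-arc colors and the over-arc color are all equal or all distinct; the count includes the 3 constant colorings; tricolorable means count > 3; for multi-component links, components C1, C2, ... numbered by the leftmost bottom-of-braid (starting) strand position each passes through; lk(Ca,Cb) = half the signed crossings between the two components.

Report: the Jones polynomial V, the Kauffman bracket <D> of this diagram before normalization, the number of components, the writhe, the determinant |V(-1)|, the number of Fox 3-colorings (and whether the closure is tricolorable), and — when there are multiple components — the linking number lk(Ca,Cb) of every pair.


Jones polynomial: V(q) = q^2 - q^3 + 3q^4 - 3q^5 + 3q^6 - 3q^7 + 2q^8 - q^9
<D> = -A^-18 + 2A^-14 - 3A^-10 + 3A^-6 - 3A^-2 + 3A^2 - A^6 + A^10; writhe +6
components 1, writhe +6 (14 crossings)
3-colorings: 3 of 3^14, det 17 — not tricolorable
note: w = +6 (over 14 crossings) is diagram-only; (-A^3)^(-6) removes it from V


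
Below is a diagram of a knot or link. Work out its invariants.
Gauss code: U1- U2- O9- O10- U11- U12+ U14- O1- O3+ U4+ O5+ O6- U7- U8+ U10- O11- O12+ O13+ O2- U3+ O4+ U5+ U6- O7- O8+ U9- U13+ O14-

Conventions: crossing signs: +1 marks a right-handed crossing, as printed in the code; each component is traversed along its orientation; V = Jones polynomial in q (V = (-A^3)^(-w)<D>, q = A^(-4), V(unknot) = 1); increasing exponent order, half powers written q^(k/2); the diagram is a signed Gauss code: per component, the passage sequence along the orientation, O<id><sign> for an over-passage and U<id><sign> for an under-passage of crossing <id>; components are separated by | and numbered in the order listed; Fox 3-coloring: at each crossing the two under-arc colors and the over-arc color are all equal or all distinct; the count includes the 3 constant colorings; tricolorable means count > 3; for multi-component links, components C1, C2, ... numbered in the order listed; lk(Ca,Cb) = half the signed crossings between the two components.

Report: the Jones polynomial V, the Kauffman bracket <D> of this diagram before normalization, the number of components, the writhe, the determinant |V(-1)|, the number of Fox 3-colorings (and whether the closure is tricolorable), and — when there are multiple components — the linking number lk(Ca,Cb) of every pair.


Jones polynomial: V(q) = -q^-5 + q^-4 - q^-3 + 2q^-2 - q^-1 + 2 - q
<D> = -A^-10 + 2A^-6 - A^-2 + 2A^2 - A^6 + A^10 - A^14; writhe -2
components 1, writhe -2 (14 crossings)
3-colorings: 9 of 3^14, det 9 — tricolorable
note: w = -2 shifts under R1 moves; the (-A^3)^(2) factor cancels that in V
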